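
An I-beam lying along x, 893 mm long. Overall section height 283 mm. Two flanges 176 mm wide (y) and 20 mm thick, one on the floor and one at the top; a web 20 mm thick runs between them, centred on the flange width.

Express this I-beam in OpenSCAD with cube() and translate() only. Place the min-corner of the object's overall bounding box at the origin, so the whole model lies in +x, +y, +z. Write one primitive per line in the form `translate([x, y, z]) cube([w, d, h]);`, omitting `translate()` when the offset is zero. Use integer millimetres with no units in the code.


cube([893, 176, 20]);
translate([0, 78, 20]) cube([893, 20, 243]);
translate([0, 0, 263]) cube([893, 176, 20]);


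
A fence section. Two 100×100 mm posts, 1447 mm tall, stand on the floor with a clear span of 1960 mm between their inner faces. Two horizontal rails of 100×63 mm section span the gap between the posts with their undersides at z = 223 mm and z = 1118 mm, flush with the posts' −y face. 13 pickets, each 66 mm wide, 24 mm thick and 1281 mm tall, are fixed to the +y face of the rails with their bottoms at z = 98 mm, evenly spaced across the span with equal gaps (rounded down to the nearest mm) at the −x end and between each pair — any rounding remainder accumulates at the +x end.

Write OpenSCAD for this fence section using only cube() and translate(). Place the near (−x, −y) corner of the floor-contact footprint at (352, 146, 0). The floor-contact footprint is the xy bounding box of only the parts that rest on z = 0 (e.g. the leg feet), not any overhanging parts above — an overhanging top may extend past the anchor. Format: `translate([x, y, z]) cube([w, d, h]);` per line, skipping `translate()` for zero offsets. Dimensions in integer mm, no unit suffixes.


translate([352, 146, 0]) cube([100, 100, 1447]);
translate([2412, 146, 0]) cube([100, 100, 1447]);
translate([452, 146, 223]) cube([1960, 100, 63]);
translate([452, 146, 1118]) cube([1960, 100, 63]);
translate([530, 246, 98]) cube([66, 24, 1281]);
translate([674, 246, 98]) cube([66, 24, 1281]);
translate([818, 246, 98]) cube([66, 24, 1281]);
translate([962, 246, 98]) cube([66, 24, 1281]);
translate([1106, 246, 98]) cube([66, 24, 1281]);
translate([1250, 246, 98]) cube([66, 24, 1281]);
translate([1394, 246, 98]) cube([66, 24, 1281]);
translate([1538, 246, 98]) cube([66, 24, 1281]);
translate([1682, 246, 98]) cube([66, 24, 1281]);
translate([1826, 246, 98]) cube([66, 24, 1281]);
translate([1970, 246, 98]) cube([66, 24, 1281]);
translate([2114, 246, 98]) cube([66, 24, 1281]);
translate([2258, 246, 98]) cube([66, 24, 1281]);


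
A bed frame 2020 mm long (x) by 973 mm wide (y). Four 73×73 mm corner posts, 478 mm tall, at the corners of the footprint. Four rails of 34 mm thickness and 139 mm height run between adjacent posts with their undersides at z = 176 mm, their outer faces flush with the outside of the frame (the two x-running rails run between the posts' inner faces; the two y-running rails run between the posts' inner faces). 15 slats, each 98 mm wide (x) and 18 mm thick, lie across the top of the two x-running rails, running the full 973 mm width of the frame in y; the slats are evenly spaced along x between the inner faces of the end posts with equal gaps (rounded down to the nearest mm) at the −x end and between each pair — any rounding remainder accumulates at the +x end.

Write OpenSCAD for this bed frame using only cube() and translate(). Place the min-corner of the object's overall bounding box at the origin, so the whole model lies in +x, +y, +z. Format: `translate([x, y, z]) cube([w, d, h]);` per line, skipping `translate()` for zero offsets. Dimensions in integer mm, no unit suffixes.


cube([73, 73, 478]);
translate([0, 900, 0]) cube([73, 73, 478]);
translate([1947, 0, 0]) cube([73, 73, 478]);
translate([1947, 900, 0]) cube([73, 73, 478]);
translate([73, 0, 176]) cube([1874, 34, 139]);
translate([73, 939, 176]) cube([1874, 34, 139]);
translate([0, 73, 176]) cube([34, 827, 139]);
translate([1986, 73, 176]) cube([34, 827, 139]);
translate([98, 0, 315]) cube([98, 973, 18]);
translate([221, 0, 315]) cube([98, 973, 18]);
translate([344, 0, 315]) cube([98, 973, 18]);
translate([467, 0, 315]) cube([98, 973, 18]);
translate([590, 0, 315]) cube([98, 973, 18]);
translate([713, 0, 315]) cube([98, 973, 18]);
translate([836, 0, 315]) cube([98, 973, 18]);
translate([959, 0, 315]) cube([98, 973, 18]);
translate([1082, 0, 315]) cube([98, 973, 18]);
translate([1205, 0, 315]) cube([98, 973, 18]);
translate([1328, 0, 315]) cube([98, 973, 18]);
translate([1451, 0, 315]) cube([98, 973, 18]);
translate([1574, 0, 315]) cube([98, 973, 18]);
translate([1697, 0, 315]) cube([98, 973, 18]);
translate([1820, 0, 315]) cube([98, 973, 18]);


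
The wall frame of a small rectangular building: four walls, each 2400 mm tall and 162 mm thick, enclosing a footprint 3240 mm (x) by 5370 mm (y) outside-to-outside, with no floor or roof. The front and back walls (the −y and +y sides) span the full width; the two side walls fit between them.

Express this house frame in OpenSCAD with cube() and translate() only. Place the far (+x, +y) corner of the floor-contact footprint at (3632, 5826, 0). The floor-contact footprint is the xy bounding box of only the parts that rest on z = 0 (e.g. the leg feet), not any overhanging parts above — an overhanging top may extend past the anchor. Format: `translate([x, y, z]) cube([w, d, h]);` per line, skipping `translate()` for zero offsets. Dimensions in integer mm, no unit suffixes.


translate([392, 456, 0]) cube([3240, 162, 2400]);
translate([392, 5664, 0]) cube([3240, 162, 2400]);
translate([392, 618, 0]) cube([162, 5046, 2400]);
translate([3470, 618, 0]) cube([162, 5046, 2400]);


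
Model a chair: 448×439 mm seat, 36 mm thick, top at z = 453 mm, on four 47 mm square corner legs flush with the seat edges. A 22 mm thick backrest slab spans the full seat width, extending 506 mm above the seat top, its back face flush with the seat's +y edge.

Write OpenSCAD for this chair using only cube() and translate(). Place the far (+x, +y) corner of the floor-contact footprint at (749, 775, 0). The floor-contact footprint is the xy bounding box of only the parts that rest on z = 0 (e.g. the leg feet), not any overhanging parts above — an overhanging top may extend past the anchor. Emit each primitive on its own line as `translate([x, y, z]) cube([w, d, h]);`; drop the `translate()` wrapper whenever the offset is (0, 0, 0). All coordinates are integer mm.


// leg_h = 453 - 36 = 417
translate([301, 336, 417]) cube([448, 439, 36]);
translate([301, 336, 0]) cube([47, 47, 417]);
translate([702, 336, 0]) cube([47, 47, 417]);
translate([301, 728, 0]) cube([47, 47, 417]);
translate([702, 728, 0]) cube([47, 47, 417]);
translate([301, 753, 453]) cube([448, 22, 506]);


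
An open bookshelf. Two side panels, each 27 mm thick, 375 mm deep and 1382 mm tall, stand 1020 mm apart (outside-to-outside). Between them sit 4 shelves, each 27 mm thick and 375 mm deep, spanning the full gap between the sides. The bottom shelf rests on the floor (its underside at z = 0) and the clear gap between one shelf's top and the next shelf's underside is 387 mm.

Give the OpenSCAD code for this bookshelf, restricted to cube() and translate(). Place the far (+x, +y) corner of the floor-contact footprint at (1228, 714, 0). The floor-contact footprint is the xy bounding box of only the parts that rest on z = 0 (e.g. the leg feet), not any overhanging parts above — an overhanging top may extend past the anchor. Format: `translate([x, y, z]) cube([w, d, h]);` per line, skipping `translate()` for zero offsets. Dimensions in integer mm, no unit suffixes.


translate([208, 339, 0]) cube([27, 375, 1382]);
translate([1201, 339, 0]) cube([27, 375, 1382]);
translate([235, 339, 0]) cube([966, 375, 27]);
translate([235, 339, 414]) cube([966, 375, 27]);
translate([235, 339, 828]) cube([966, 375, 27]);
translate([235, 339, 1242]) cube([966, 375, 27]);


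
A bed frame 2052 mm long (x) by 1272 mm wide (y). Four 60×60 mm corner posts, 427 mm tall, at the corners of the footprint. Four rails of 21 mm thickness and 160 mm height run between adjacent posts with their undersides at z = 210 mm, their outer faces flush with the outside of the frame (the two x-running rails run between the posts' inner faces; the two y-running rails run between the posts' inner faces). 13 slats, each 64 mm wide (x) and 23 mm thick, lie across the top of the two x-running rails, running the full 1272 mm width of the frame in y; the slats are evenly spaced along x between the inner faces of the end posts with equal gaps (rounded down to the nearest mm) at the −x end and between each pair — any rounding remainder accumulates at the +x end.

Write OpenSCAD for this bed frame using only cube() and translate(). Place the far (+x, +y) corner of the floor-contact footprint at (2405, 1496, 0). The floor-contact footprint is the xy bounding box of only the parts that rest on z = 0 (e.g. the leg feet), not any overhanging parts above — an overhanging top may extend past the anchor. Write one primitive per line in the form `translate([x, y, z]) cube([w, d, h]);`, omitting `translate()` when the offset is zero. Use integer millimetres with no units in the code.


translate([353, 224, 0]) cube([60, 60, 427]);
translate([353, 1436, 0]) cube([60, 60, 427]);
translate([2345, 224, 0]) cube([60, 60, 427]);
translate([2345, 1436, 0]) cube([60, 60, 427]);
translate([413, 224, 210]) cube([1932, 21, 160]);
translate([413, 1475, 210]) cube([1932, 21, 160]);
translate([353, 284, 210]) cube([21, 1152, 160]);
translate([2384, 284, 210]) cube([21, 1152, 160]);
translate([491, 224, 370]) cube([64, 1272, 23]);
translate([633, 224, 370]) cube([64, 1272, 23]);
translate([775, 224, 370]) cube([64, 1272, 23]);
translate([917, 224, 370]) cube([64, 1272, 23]);
translate([1059, 224, 370]) cube([64, 1272, 23]);
translate([1201, 224, 370]) cube([64, 1272, 23]);
translate([1343, 224, 370]) cube([64, 1272, 23]);
translate([1485, 224, 370]) cube([64, 1272, 23]);
translate([1627, 224, 370]) cube([64, 1272, 23]);
translate([1769, 224, 370]) cube([64, 1272, 23]);
translate([1911, 224, 370]) cube([64, 1272, 23]);
translate([2053, 224, 370]) cube([64, 1272, 23]);
translate([2195, 224, 370]) cube([64, 1272, 23]);


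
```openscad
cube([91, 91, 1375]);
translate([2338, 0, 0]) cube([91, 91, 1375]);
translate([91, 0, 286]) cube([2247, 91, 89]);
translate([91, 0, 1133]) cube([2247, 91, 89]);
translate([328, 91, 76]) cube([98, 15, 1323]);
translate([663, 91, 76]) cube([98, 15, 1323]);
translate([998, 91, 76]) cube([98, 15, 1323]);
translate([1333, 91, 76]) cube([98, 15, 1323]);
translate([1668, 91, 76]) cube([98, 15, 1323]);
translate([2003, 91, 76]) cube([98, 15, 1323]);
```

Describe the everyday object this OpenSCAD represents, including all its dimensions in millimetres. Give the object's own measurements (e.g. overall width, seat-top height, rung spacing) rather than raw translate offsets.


A fence section. Two 91×91 mm posts, 1375 mm tall, stand on the floor with a clear span of 2247 mm between their inner faces. Two horizontal rails of 91×89 mm section span the gap between the posts with their undersides at z = 286 mm and z = 1133 mm, flush with the posts' −y face. 6 pickets, each 98 mm wide, 15 mm thick and 1323 mm tall, are fixed to the +y face of the rails with their bottoms at z = 76 mm, spaced across the span with a 237 mm gap after the −x post and between neighbouring pickets and before the +x post.


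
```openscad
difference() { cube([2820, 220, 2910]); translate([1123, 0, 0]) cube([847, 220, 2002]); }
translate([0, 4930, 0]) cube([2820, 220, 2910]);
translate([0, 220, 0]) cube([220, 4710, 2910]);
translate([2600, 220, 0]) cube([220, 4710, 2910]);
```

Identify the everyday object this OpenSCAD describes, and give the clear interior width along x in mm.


A single room. The interior width is 2380 mm.

Four walls enclosing a rectangle with a door in the front wall — a room. Outside width 2820 minus two 220 mm walls gives 2380 mm.


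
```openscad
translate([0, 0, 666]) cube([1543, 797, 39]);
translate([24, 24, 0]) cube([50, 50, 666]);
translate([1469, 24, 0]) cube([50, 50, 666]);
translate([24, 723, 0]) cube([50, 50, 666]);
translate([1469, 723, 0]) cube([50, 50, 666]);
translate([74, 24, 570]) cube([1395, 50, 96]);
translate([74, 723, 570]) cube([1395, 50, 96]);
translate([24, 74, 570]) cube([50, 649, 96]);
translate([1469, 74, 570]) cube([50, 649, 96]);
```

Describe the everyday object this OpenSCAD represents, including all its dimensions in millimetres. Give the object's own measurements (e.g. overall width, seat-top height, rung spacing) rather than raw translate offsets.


A rectangular dining table. The top is 1543×797×39 mm with its upper surface at z = 705 mm. It stands on four 50×50 mm square legs, each inset 24 mm from the nearest pair of top edges, running from the floor to the underside of the top. Four apron rails, 50 mm thick and 96 mm tall, run between adjacent legs with their top edges flush with the underside of the top and their outer faces flush with the legs' outer faces.


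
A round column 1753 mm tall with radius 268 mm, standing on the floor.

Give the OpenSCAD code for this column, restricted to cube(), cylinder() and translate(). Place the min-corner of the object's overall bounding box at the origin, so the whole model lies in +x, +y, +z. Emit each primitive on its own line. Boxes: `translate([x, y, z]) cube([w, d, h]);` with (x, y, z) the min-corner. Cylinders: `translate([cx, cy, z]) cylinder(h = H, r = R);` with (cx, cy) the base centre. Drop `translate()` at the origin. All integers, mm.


translate([268, 268, 0]) cylinder(h = 1753, r = 268);


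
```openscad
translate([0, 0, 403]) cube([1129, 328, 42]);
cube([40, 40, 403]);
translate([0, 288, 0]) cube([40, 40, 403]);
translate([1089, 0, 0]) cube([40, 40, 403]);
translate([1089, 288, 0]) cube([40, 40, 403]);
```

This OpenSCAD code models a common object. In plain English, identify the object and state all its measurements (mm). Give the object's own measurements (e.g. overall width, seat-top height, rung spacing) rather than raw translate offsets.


A bench: a 1129×328 mm seat slab, 42 mm thick, top at z = 445 mm, on four 40×40 mm square legs flush with the seat corners and standing on z = 0.


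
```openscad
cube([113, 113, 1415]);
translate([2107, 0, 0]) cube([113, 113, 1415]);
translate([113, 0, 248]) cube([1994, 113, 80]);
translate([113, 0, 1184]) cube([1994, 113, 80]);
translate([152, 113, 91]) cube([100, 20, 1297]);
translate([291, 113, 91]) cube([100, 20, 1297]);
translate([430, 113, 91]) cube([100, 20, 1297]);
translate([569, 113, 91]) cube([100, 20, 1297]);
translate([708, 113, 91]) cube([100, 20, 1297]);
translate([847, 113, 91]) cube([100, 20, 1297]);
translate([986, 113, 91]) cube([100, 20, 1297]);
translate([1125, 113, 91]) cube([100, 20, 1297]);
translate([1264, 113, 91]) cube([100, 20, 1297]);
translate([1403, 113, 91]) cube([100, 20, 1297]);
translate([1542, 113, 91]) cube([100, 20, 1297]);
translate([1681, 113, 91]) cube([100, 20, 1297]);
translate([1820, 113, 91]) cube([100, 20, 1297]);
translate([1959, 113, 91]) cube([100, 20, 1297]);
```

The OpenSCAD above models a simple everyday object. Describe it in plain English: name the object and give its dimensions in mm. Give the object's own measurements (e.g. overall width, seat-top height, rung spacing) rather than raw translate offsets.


A fence section. Two 113×113 mm posts, 1415 mm tall, stand on the floor with a clear span of 1994 mm between their inner faces. Two horizontal rails of 113×80 mm section span the gap between the posts with their undersides at z = 248 mm and z = 1184 mm, flush with the posts' −y face. 14 pickets, each 100 mm wide, 20 mm thick and 1297 mm tall, are fixed to the +y face of the rails with their bottoms at z = 91 mm, spaced across the span with a 39 mm gap after the −x post and between neighbouring pickets, with 48 mm left before the +x post.


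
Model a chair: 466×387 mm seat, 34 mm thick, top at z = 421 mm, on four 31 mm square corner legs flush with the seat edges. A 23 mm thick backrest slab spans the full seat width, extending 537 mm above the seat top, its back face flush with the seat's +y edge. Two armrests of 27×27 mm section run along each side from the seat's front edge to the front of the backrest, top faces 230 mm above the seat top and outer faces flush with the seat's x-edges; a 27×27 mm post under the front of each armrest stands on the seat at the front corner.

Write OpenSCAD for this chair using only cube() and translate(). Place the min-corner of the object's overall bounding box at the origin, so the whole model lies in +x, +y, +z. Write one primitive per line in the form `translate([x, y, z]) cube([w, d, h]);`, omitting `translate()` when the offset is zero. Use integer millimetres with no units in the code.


// leg_h = 421 - 34 = 387
// arm post h = 230 - 27 = 203
translate([0, 0, 387]) cube([466, 387, 34]);
cube([31, 31, 387]);
translate([435, 0, 0]) cube([31, 31, 387]);
translate([0, 356, 0]) cube([31, 31, 387]);
translate([435, 356, 0]) cube([31, 31, 387]);
translate([0, 364, 421]) cube([466, 23, 537]);
translate([0, 0, 624]) cube([27, 364, 27]);
translate([439, 0, 624]) cube([27, 364, 27]);
translate([0, 0, 421]) cube([27, 27, 203]);
translate([439, 0, 421]) cube([27, 27, 203]);


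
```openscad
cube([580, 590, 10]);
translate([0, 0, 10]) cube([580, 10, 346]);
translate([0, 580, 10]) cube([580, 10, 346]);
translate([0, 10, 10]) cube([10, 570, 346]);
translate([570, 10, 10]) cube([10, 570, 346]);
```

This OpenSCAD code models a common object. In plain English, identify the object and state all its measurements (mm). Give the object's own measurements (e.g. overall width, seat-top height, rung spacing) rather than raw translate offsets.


An open-topped rectangular box: outside dimensions 580×590×356 mm, with a uniform wall and base thickness of 10 mm. The base is a full 580×590 slab on the floor; four walls sit on top of the base. The front and back walls (the −y and +y sides) span the full width; the two side walls fit between them.


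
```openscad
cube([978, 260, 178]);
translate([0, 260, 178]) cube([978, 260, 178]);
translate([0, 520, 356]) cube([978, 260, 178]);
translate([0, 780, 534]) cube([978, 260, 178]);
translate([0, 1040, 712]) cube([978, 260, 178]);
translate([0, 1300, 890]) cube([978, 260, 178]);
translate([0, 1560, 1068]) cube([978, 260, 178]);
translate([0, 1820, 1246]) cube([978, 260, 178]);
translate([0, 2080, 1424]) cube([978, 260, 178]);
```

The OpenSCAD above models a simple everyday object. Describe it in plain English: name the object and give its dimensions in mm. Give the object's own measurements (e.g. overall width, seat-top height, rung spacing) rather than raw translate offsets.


A straight staircase of 9 solid steps. Each step is 978 mm wide (x), 260 mm deep (y, the going) and 178 mm tall (the rise). The first step rests on the floor; each subsequent step sits one going further in +y and one rise higher in +z, directly behind and above the previous step with no overlap.


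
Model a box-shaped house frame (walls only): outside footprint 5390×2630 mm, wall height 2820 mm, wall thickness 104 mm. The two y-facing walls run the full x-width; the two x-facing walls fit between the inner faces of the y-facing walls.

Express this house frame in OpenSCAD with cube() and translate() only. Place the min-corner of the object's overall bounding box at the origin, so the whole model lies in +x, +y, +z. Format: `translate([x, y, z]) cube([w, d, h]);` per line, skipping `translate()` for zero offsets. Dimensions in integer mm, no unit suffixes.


cube([5390, 104, 2820]);
translate([0, 2526, 0]) cube([5390, 104, 2820]);
translate([0, 104, 0]) cube([104, 2422, 2820]);
translate([5286, 104, 0]) cube([104, 2422, 2820]);


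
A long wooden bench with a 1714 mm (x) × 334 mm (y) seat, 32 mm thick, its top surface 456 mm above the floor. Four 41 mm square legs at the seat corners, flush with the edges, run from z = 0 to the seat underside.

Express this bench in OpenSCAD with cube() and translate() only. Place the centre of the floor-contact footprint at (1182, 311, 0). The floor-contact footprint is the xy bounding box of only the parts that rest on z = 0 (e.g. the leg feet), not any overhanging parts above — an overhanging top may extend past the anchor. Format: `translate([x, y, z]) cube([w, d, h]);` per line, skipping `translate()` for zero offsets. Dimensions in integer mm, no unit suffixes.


// leg_h = 456 − 32 = 424
translate([325, 144, 424]) cube([1714, 334, 32]);
translate([325, 144, 0]) cube([41, 41, 424]);
translate([325, 437, 0]) cube([41, 41, 424]);
translate([1998, 144, 0]) cube([41, 41, 424]);
translate([1998, 437, 0]) cube([41, 41, 424]);


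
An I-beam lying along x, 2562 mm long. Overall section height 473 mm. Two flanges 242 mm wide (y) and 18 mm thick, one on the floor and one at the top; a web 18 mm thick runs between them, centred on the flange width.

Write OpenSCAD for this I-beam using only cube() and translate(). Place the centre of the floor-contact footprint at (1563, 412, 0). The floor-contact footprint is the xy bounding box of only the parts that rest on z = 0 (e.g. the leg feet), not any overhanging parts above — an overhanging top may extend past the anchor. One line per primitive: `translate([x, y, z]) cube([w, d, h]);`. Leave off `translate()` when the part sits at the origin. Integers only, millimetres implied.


translate([282, 291, 0]) cube([2562, 242, 18]);
translate([282, 403, 18]) cube([2562, 18, 437]);
translate([282, 291, 455]) cube([2562, 242, 18]);


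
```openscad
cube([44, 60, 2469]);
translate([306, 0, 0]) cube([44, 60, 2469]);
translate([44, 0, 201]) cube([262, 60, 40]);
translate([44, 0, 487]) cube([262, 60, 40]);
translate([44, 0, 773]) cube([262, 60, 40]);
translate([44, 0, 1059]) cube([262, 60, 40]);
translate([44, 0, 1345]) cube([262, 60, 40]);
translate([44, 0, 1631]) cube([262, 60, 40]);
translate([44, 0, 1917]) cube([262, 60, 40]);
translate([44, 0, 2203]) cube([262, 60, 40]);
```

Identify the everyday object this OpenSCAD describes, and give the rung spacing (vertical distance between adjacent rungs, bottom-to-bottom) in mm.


A ladder. The rung spacing is 286 mm.

Two tall 44×60 posts with 8 short bars between them — a ladder. Adjacent rungs sit at z = 201 and z = 487, so the spacing is 487 − 201 = 286 mm.


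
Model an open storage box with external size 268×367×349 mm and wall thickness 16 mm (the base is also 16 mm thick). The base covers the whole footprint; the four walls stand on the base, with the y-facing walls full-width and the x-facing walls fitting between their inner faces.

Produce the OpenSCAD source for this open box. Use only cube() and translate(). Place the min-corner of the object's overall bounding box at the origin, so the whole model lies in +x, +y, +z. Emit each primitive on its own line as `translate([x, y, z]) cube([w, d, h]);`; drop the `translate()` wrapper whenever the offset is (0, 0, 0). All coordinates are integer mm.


cube([268, 367, 16]);
translate([0, 0, 16]) cube([268, 16, 333]);
translate([0, 351, 16]) cube([268, 16, 333]);
translate([0, 16, 16]) cube([16, 335, 333]);
translate([252, 16, 16]) cube([16, 335, 333]);


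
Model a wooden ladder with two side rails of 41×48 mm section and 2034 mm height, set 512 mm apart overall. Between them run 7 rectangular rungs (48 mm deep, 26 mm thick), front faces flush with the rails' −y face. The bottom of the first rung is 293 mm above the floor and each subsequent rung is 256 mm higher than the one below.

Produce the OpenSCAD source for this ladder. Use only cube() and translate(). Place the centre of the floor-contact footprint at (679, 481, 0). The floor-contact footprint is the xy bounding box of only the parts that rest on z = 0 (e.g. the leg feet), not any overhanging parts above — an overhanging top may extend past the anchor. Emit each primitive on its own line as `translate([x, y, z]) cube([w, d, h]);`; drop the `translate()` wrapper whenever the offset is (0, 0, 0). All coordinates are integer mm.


translate([423, 457, 0]) cube([41, 48, 2034]);
translate([894, 457, 0]) cube([41, 48, 2034]);
translate([464, 457, 293]) cube([430, 48, 26]);
translate([464, 457, 549]) cube([430, 48, 26]);
translate([464, 457, 805]) cube([430, 48, 26]);
translate([464, 457, 1061]) cube([430, 48, 26]);
translate([464, 457, 1317]) cube([430, 48, 26]);
translate([464, 457, 1573]) cube([430, 48, 26]);
translate([464, 457, 1829]) cube([430, 48, 26]);


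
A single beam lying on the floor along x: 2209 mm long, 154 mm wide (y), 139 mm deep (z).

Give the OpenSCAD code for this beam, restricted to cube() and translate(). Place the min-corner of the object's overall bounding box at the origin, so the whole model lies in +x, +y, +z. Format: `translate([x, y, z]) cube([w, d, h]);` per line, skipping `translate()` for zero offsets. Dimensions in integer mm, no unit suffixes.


cube([2209, 154, 139]);


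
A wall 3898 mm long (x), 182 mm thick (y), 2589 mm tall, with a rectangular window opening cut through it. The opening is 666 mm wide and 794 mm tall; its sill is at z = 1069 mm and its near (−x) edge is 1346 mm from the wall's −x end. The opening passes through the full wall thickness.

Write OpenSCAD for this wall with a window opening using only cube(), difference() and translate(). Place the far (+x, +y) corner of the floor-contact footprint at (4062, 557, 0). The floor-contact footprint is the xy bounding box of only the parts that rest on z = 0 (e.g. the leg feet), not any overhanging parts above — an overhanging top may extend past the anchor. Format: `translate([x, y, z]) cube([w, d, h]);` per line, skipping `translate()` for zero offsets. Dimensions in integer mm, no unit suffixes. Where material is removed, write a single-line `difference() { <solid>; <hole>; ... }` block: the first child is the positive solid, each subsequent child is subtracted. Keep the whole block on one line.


difference() { translate([164, 375, 0]) cube([3898, 182, 2589]); translate([1510, 375, 1069]) cube([666, 182, 794]); }


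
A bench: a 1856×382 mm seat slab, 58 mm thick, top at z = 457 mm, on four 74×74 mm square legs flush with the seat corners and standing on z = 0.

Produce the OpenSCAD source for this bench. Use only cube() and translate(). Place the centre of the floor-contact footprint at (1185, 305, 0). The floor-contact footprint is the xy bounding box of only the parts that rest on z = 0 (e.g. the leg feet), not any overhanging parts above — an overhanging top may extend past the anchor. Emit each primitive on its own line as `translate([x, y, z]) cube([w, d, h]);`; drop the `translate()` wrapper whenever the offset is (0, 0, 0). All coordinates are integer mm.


// leg_h = 457 − 58 = 399
translate([257, 114, 399]) cube([1856, 382, 58]);
translate([257, 114, 0]) cube([74, 74, 399]);
translate([257, 422, 0]) cube([74, 74, 399]);
translate([2039, 114, 0]) cube([74, 74, 399]);
translate([2039, 422, 0]) cube([74, 74, 399]);


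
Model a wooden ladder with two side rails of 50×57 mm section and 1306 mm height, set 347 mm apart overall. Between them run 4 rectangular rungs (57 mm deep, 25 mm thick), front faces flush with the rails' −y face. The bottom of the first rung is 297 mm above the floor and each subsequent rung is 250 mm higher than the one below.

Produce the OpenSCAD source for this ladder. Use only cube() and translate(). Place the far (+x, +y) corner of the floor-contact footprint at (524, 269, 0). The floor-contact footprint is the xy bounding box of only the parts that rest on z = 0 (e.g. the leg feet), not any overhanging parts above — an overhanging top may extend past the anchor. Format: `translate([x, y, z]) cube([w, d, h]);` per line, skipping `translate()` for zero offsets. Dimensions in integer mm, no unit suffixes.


// rung span = 347 - 2*50 = 247
// rung[k] z = 297 + k*250
translate([177, 212, 0]) cube([50, 57, 1306]);
translate([474, 212, 0]) cube([50, 57, 1306]);
translate([227, 212, 297]) cube([247, 57, 25]);
translate([227, 212, 547]) cube([247, 57, 25]);
translate([227, 212, 797]) cube([247, 57, 25]);
translate([227, 212, 1047]) cube([247, 57, 25]);


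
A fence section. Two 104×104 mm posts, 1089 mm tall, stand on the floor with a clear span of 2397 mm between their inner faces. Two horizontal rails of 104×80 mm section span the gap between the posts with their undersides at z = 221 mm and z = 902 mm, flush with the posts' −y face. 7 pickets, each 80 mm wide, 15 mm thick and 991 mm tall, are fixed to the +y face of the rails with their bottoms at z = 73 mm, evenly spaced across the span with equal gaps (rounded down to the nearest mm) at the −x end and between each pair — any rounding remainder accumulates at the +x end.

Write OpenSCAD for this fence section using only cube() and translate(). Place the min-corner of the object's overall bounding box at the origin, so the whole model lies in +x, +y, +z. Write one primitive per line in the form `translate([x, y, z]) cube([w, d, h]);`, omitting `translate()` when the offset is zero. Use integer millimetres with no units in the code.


cube([104, 104, 1089]);
translate([2501, 0, 0]) cube([104, 104, 1089]);
translate([104, 0, 221]) cube([2397, 104, 80]);
translate([104, 0, 902]) cube([2397, 104, 80]);
translate([333, 104, 73]) cube([80, 15, 991]);
translate([642, 104, 73]) cube([80, 15, 991]);
translate([951, 104, 73]) cube([80, 15, 991]);
translate([1260, 104, 73]) cube([80, 15, 991]);
translate([1569, 104, 73]) cube([80, 15, 991]);
translate([1878, 104, 73]) cube([80, 15, 991]);
translate([2187, 104, 73]) cube([80, 15, 991]);


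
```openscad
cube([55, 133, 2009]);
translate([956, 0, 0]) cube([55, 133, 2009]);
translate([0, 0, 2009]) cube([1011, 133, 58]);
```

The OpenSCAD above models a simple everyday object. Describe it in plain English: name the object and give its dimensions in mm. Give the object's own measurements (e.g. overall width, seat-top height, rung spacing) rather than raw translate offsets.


A door frame. The clear opening is 901 mm wide and 2009 mm high. Two 55 mm wide jambs, 133 mm deep, stand either side of the opening from the floor to the top of the opening. A 58 mm thick head sits across the top of both jambs, spanning the full outside width of the frame.


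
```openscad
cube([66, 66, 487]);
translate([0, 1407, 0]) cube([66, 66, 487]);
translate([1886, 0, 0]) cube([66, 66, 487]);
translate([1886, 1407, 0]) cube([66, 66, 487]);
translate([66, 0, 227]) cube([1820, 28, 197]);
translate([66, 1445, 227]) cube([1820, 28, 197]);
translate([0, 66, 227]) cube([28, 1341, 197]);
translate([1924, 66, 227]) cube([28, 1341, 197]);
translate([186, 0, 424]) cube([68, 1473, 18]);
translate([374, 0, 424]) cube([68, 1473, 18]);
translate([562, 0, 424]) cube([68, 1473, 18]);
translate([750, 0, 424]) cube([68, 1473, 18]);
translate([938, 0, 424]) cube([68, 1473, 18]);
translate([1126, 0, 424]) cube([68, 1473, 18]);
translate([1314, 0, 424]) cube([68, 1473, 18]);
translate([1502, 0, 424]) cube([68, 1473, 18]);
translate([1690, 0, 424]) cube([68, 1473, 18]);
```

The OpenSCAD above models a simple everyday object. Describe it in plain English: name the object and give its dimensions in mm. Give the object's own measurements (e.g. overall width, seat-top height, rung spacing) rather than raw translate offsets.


A bed frame 1952 mm long (x) by 1473 mm wide (y). Four 66×66 mm corner posts, 487 mm tall, at the corners of the footprint. Four rails of 28 mm thickness and 197 mm height run between adjacent posts with their undersides at z = 227 mm, their outer faces flush with the outside of the frame (the two x-running rails run between the posts' inner faces; the two y-running rails run between the posts' inner faces). 9 slats, each 68 mm wide (x) and 18 mm thick, lie across the top of the two x-running rails, running the full 1473 mm width of the frame in y; along x they sit between the end posts with a 120 mm gap after the −x posts and between neighbouring slats, leaving 128 mm before the +x posts.


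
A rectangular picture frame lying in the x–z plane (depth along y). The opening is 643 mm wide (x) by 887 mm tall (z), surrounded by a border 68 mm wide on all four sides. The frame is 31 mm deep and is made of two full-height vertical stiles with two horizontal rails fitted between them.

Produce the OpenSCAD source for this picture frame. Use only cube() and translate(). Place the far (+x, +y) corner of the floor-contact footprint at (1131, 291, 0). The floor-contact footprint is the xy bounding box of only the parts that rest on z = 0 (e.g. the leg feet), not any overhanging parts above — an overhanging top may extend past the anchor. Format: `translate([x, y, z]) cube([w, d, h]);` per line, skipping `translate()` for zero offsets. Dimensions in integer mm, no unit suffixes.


translate([352, 260, 0]) cube([68, 31, 1023]);
translate([1063, 260, 0]) cube([68, 31, 1023]);
translate([420, 260, 0]) cube([643, 31, 68]);
translate([420, 260, 955]) cube([643, 31, 68]);


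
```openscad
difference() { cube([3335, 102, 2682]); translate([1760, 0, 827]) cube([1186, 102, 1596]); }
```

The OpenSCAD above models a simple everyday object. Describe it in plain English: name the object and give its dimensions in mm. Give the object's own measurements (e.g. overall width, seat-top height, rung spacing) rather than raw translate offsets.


A wall 3335 mm long (x), 102 mm thick (y), 2682 mm tall, with a rectangular window opening cut through it. The opening is 1186 mm wide and 1596 mm tall; its sill is at z = 827 mm and its near (−x) edge is 1760 mm from the wall's −x end. The opening passes through the full wall thickness.


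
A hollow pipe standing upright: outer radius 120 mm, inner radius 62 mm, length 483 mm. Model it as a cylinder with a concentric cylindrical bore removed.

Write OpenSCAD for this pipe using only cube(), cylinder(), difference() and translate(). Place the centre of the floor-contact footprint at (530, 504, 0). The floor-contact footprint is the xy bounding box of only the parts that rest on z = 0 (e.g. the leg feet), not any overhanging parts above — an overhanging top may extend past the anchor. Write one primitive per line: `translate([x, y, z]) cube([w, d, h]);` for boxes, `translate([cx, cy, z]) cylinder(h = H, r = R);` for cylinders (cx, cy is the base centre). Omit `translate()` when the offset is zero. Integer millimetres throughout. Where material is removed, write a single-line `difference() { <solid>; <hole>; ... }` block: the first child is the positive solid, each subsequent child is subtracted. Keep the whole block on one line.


difference() { translate([530, 504, 0]) cylinder(h = 483, r = 120); translate([530, 504, 0]) cylinder(h = 483, r = 62); }


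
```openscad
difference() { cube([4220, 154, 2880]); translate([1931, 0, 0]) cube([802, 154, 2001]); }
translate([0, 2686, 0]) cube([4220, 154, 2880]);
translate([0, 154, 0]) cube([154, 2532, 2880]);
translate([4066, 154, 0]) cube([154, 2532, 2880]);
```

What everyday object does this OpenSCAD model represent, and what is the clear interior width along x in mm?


A single room. The interior width is 3912 mm.

Four walls enclosing a rectangle with a door in the front wall — a room. Outside width 4220 minus two 154 mm walls gives 3912 mm.


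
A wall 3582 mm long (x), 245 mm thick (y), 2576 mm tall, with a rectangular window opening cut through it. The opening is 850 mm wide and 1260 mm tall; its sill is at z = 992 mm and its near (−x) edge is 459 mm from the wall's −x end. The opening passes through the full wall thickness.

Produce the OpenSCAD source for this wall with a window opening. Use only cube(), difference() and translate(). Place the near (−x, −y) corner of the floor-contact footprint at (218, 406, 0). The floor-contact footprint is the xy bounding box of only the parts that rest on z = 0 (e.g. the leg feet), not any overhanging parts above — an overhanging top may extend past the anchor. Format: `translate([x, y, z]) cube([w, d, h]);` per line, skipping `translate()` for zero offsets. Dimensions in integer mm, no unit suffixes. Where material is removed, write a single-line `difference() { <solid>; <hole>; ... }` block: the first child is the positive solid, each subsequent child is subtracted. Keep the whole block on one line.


difference() { translate([218, 406, 0]) cube([3582, 245, 2576]); translate([677, 406, 992]) cube([850, 245, 1260]); }


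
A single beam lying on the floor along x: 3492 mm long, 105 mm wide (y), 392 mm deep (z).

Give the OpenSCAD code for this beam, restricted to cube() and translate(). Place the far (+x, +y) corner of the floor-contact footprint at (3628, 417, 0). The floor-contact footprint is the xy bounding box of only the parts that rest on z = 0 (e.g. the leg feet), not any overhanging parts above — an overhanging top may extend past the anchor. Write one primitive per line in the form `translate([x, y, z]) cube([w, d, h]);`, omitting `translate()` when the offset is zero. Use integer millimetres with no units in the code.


translate([136, 312, 0]) cube([3492, 105, 392]);


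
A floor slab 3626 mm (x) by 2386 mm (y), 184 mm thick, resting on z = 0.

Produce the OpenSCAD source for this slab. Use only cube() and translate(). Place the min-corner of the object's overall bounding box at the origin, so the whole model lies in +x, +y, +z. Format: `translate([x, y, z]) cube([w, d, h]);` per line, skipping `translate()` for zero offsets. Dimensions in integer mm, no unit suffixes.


cube([3626, 2386, 184]);


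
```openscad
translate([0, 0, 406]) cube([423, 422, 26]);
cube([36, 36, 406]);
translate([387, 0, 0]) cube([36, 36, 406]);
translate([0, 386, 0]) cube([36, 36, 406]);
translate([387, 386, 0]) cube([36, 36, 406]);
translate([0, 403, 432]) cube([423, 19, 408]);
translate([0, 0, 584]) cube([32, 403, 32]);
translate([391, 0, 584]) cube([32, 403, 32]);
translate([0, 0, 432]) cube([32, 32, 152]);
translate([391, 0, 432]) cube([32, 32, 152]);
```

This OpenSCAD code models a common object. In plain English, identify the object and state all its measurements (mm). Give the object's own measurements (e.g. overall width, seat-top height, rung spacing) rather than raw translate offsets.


A chair. The seat is a 423×422×26 mm slab with its top at z = 432 mm, on four 36×36 mm corner legs (flush with the seat edges, standing on z = 0). A flat backrest 19 mm thick, 408 mm tall, spans the full seat width and rises from the seat top along its +y edge, rear face flush with the rear of the seat. Two armrests of 32×32 mm section run along each side from the seat's front edge to the front of the backrest, top faces 184 mm above the seat top and outer faces flush with the seat's x-edges; a 32×32 mm post under the front of each armrest stands on the seat at the front corner.


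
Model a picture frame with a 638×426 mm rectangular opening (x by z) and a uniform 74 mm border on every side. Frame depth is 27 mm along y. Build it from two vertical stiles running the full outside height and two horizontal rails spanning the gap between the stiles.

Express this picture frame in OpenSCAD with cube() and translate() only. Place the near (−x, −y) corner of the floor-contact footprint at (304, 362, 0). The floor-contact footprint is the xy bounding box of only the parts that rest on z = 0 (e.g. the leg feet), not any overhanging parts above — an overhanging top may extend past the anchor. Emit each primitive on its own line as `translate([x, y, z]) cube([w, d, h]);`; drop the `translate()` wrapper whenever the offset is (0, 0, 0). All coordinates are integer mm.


translate([304, 362, 0]) cube([74, 27, 574]);
translate([1016, 362, 0]) cube([74, 27, 574]);
translate([378, 362, 0]) cube([638, 27, 74]);
translate([378, 362, 500]) cube([638, 27, 74]);


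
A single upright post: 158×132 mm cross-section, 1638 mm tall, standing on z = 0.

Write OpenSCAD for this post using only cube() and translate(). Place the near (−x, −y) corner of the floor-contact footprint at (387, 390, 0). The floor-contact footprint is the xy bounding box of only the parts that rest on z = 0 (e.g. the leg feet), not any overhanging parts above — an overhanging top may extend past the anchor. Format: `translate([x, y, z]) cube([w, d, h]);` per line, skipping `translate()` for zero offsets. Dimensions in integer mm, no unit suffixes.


translate([387, 390, 0]) cube([158, 132, 1638]);
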